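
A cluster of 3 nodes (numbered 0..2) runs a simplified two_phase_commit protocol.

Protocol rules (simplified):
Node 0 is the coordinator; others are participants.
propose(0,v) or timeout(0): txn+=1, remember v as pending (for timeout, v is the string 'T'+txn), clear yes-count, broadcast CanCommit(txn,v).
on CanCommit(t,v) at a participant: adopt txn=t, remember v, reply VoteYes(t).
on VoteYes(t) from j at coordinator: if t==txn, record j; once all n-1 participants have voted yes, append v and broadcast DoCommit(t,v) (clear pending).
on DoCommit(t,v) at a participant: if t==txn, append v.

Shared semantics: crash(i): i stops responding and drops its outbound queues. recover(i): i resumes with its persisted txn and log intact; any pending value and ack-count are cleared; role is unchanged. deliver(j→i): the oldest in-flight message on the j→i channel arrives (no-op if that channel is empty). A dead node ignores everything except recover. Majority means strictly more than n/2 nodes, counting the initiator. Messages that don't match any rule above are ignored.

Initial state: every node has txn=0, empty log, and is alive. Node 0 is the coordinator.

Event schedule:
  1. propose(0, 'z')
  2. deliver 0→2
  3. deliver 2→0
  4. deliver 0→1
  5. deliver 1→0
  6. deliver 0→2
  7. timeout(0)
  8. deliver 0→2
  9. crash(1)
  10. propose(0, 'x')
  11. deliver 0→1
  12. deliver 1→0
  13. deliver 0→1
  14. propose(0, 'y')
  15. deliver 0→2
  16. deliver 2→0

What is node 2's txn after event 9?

[1] propose(0,'z') → N0(coor t1 [-])
[2] deliver 0→2 → N2(part t1 [-])
[3] deliver 2→0 → ∅
[4] deliver 0→1 → N1(part t1 [-])
[5] deliver 1→0 → N0(coor t1 [z])
[6] deliver 0→2 → N2(part t1 [z])
[7] timeout(0) → N0(coor t2 [z])
[8] deliver 0→2 → N2(part t2 [z])
[9] crash(1) → N1(✗part t1 [-])

2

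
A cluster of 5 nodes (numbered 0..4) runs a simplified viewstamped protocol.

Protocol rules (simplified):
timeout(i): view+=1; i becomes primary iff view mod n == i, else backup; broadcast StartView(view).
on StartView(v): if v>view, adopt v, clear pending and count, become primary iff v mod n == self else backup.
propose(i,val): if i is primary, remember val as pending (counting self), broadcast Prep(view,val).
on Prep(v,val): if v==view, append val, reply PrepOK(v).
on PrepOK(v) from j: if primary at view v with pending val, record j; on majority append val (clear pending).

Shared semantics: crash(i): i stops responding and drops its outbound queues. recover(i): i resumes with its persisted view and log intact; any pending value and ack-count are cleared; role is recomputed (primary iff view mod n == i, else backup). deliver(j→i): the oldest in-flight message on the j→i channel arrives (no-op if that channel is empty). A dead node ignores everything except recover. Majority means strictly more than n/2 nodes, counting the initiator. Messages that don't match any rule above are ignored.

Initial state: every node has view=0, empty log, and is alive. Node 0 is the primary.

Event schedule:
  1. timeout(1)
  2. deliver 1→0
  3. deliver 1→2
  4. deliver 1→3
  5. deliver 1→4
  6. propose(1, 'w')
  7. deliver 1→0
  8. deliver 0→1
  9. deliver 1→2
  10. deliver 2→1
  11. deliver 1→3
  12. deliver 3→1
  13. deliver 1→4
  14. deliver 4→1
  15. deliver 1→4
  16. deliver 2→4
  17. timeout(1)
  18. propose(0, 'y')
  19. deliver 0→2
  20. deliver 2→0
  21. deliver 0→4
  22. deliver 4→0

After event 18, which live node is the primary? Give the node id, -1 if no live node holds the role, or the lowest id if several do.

e1 timeout(1): 1[prim,v=1,-]
e2 deliver 1→0: 0[back,v=1,-]
e3 deliver 1→2: 2[back,v=1,-]
e4 deliver 1→3: 3[back,v=1,-]
e5 deliver 1→4: 4[back,v=1,-]
e6 propose(1,'w'): ·
e7 deliver 1→0: 0[back,v=1,w]
e8 deliver 0→1: ·
e9 deliver 1→2: 2[back,v=1,w]
e10 deliver 2→1: 1[prim,v=1,w]
e11 deliver 1→3: 3[back,v=1,w]
e12 deliver 3→1: ·
e13 deliver 1→4: 4[back,v=1,w]
e14 deliver 4→1: ·
e15 deliver 1→4: ·
e16 deliver 2→4: ·
e17 timeout(1): 1[back,v=2,w]
e18 propose(0,'y'): ·

-1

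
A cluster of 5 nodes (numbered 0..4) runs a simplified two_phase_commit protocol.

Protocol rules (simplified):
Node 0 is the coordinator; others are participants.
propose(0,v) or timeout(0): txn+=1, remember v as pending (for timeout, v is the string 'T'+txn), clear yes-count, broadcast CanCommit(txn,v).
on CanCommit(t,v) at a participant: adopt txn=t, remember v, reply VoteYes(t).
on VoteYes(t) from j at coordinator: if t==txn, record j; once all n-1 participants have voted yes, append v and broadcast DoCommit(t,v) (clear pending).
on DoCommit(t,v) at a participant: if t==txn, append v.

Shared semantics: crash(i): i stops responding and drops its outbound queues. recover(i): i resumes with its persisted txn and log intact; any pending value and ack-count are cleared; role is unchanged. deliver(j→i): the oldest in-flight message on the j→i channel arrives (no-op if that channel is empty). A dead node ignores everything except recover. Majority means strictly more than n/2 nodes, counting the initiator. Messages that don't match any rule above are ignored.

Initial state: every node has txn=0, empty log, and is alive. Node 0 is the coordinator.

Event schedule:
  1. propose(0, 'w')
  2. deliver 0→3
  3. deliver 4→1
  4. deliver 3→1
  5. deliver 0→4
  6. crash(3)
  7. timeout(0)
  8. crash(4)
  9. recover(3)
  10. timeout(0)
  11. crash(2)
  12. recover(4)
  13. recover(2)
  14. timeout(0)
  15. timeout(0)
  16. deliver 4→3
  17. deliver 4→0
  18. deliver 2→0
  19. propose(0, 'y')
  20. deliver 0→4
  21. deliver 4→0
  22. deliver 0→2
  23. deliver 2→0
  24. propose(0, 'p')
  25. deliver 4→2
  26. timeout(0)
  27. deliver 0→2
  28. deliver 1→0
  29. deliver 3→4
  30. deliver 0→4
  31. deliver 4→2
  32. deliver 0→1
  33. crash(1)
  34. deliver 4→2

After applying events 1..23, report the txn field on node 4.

after 1 — propose(0,'w'): n0:coor/t1/[-]
after 2 — deliver 0→3: n3:part/t1/[-]
after 3 — deliver 4→1: ·
after 4 — deliver 3→1: ·
after 5 — deliver 0→4: n4:part/t1/[-]
after 6 — crash(3): n3:✗part/t1/[-]
after 7 — timeout(0): n0:coor/t2/[-]
after 8 — crash(4): n4:✗part/t1/[-]
after 9 — recover(3): n3:part/t1/[-]
after 10 — timeout(0): n0:coor/t3/[-]
after 11 — crash(2): n2:✗part/t0/[-]
after 12 — recover(4): n4:part/t1/[-]
after 13 — recover(2): n2:part/t0/[-]
after 14 — timeout(0): n0:coor/t4/[-]
after 15 — timeout(0): n0:coor/t5/[-]
after 16 — deliver 4→3: ·
after 17 — deliver 4→0: ·
after 18 — deliver 2→0: ·
after 19 — propose(0,'y'): n0:coor/t6/[-]
after 20 — deliver 0→4: n4:part/t2/[-]
after 21 — deliver 4→0: ·
after 22 — deliver 0→2: n2:part/t1/[-]
after 23 — deliver 2→0: ·

2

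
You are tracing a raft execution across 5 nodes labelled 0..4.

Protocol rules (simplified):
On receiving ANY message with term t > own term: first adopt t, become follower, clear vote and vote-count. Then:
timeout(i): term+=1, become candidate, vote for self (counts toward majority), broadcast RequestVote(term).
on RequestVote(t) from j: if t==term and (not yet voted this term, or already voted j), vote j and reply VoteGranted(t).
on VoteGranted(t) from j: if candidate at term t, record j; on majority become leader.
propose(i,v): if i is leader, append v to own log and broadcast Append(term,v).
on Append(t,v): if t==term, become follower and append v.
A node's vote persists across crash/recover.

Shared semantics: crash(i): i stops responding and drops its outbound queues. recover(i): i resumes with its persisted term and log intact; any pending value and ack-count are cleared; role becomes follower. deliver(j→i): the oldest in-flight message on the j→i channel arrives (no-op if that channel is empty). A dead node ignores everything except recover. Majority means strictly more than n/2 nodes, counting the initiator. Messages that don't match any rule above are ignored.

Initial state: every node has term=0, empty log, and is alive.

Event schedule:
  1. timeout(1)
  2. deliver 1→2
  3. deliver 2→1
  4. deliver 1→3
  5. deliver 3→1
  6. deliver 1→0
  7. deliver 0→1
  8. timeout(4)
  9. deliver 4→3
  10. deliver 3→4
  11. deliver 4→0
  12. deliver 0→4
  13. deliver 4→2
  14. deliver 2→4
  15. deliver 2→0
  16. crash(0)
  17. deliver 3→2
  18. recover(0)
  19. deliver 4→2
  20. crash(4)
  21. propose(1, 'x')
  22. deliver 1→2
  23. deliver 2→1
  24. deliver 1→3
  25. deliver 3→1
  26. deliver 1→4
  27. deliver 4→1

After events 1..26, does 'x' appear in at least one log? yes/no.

yes

after 1 — timeout(1): n1:cand/t1/[-]
after 2 — deliver 1→2: n2:foll/t1/[-]
after 3 — deliver 2→1: ·
after 4 — deliver 1→3: n3:foll/t1/[-]
after 5 — deliver 3→1: n1:lead/t1/[-]
after 6 — deliver 1→0: n0:foll/t1/[-]
after 7 — deliver 0→1: ·
after 8 — timeout(4): n4:cand/t1/[-]
after 9 — deliver 4→3: ·
after 10 — deliver 3→4: ·
after 11 — deliver 4→0: ·
after 12 — deliver 0→4: ·
after 13 — deliver 4→2: ·
after 14 — deliver 2→4: ·
after 15 — deliver 2→0: ·
after 16 — crash(0): n0:✗foll/t1/[-]
after 17 — deliver 3→2: ·
after 18 — recover(0): n0:foll/t1/[-]
after 19 — deliver 4→2: ·
after 20 — crash(4): n4:✗cand/t1/[-]
after 21 — propose(1,'x'): n1:lead/t1/[x]
after 22 — deliver 1→2: n2:foll/t1/[x]
after 23 — deliver 2→1: ·
after 24 — deliver 1→3: n3:foll/t1/[x]
after 25 — deliver 3→1: ·
after 26 — deliver 1→4: ·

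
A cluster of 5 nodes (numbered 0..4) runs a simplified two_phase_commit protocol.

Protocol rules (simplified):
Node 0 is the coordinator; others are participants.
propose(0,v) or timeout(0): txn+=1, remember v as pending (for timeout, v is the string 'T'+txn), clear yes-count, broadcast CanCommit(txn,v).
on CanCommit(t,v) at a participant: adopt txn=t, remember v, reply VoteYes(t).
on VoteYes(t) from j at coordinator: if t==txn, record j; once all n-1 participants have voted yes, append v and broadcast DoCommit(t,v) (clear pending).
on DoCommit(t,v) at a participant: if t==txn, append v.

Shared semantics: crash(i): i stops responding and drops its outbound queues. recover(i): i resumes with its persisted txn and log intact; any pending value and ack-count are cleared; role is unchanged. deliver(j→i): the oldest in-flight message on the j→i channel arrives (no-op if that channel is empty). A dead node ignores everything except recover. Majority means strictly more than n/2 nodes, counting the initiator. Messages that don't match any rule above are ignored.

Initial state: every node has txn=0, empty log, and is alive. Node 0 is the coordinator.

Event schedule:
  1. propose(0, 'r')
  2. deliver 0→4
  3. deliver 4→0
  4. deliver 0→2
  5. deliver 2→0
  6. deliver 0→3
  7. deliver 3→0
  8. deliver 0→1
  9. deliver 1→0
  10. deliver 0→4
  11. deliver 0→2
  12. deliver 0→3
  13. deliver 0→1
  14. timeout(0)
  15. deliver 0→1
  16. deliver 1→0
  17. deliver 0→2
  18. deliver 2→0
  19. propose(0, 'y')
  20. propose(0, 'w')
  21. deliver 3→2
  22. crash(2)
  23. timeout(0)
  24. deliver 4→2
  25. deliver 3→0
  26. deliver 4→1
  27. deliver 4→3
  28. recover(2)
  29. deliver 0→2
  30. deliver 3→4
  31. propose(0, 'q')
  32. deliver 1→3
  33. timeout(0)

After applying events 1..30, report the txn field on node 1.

2

1. propose(0,'r'):  <0:coor t1 ->
2. deliver 0→4:  <4:part t1 ->
3. deliver 4→0:  nop
4. deliver 0→2:  <2:part t1 ->
5. deliver 2→0:  nop
6. deliver 0→3:  <3:part t1 ->
7. deliver 3→0:  nop
8. deliver 0→1:  <1:part t1 ->
9. deliver 1→0:  <0:coor t1 r>
10. deliver 0→4:  <4:part t1 r>
11. deliver 0→2:  <2:part t1 r>
12. deliver 0→3:  <3:part t1 r>
13. deliver 0→1:  <1:part t1 r>
14. timeout(0):  <0:coor t2 r>
15. deliver 0→1:  <1:part t2 r>
16. deliver 1→0:  nop
17. deliver 0→2:  <2:part t2 r>
18. deliver 2→0:  nop
19. propose(0,'y'):  <0:coor t3 r>
20. propose(0,'w'):  <0:coor t4 r>
21. deliver 3→2:  nop
22. crash(2):  <2:✗part t2 r>
23. timeout(0):  <0:coor t5 r>
24. deliver 4→2:  nop
25. deliver 3→0:  nop
26. deliver 4→1:  nop
27. deliver 4→3:  nop
28. recover(2):  <2:part t2 r>
29. deliver 0→2:  <2:part t3 r>
30. deliver 3→4:  nop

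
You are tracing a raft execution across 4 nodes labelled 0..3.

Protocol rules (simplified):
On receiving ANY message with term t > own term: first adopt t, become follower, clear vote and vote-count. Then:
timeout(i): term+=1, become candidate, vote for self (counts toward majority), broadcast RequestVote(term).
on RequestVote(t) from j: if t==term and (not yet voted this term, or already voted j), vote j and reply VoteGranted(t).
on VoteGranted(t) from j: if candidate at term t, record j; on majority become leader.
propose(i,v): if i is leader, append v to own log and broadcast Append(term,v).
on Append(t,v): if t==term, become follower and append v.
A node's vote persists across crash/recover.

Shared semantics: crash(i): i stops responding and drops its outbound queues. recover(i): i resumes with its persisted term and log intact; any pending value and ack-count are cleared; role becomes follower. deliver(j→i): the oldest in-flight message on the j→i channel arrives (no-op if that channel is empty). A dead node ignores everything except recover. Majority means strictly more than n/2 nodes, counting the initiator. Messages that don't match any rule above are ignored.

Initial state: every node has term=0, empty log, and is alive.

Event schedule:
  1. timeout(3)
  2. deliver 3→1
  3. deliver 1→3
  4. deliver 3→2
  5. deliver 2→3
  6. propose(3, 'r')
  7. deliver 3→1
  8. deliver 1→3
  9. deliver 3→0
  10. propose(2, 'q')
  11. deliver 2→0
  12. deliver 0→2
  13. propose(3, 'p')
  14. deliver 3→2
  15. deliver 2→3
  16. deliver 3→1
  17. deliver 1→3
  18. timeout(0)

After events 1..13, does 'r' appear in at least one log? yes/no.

after 1 — timeout(3): n3:cand/t1/[-]
after 2 — deliver 3→1: n1:foll/t1/[-]
after 3 — deliver 1→3: ·
after 4 — deliver 3→2: n2:foll/t1/[-]
after 5 — deliver 2→3: n3:lead/t1/[-]
after 6 — propose(3,'r'): n3:lead/t1/[r]
after 7 — deliver 3→1: n1:foll/t1/[r]
after 8 — deliver 1→3: ·
after 9 — deliver 3→0: n0:foll/t1/[-]
after 10 — propose(2,'q'): ·
after 11 — deliver 2→0: ·
after 12 — deliver 0→2: ·
after 13 — propose(3,'p'): n3:lead/t1/[r,p]

yes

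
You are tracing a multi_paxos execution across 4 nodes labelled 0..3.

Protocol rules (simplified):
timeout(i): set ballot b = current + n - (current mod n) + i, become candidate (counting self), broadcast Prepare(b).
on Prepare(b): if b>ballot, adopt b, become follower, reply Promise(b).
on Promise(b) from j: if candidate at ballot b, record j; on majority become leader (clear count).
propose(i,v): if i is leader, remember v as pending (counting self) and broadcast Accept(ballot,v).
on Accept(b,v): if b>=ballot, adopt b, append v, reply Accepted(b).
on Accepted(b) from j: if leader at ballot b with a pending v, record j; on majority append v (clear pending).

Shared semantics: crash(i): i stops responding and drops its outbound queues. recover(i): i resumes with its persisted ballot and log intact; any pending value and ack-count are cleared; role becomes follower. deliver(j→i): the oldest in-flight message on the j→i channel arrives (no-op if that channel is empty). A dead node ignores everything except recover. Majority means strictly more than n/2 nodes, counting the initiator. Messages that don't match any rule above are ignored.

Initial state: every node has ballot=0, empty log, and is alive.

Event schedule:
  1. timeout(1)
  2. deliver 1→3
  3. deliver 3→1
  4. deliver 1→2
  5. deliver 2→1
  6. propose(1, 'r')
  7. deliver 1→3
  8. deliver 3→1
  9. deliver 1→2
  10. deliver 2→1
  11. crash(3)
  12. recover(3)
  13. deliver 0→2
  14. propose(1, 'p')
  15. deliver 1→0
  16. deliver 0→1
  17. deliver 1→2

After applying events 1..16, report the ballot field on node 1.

5

step 1 timeout(1): 1={cand,b=5,log=-}
step 2 deliver 1→3: 3={foll,b=5,log=-}
step 3 deliver 3→1: —
step 4 deliver 1→2: 2={foll,b=5,log=-}
step 5 deliver 2→1: 1={lead,b=5,log=-}
step 6 propose(1,'r'): —
step 7 deliver 1→3: 3={foll,b=5,log=r}
step 8 deliver 3→1: —
step 9 deliver 1→2: 2={foll,b=5,log=r}
step 10 deliver 2→1: 1={lead,b=5,log=r}
step 11 crash(3): 3={✗foll,b=5,log=r}
step 12 recover(3): 3={foll,b=5,log=r}
step 13 deliver 0→2: —
step 14 propose(1,'p'): —
step 15 deliver 1→0: 0={foll,b=5,log=-}
step 16 deliver 0→1: —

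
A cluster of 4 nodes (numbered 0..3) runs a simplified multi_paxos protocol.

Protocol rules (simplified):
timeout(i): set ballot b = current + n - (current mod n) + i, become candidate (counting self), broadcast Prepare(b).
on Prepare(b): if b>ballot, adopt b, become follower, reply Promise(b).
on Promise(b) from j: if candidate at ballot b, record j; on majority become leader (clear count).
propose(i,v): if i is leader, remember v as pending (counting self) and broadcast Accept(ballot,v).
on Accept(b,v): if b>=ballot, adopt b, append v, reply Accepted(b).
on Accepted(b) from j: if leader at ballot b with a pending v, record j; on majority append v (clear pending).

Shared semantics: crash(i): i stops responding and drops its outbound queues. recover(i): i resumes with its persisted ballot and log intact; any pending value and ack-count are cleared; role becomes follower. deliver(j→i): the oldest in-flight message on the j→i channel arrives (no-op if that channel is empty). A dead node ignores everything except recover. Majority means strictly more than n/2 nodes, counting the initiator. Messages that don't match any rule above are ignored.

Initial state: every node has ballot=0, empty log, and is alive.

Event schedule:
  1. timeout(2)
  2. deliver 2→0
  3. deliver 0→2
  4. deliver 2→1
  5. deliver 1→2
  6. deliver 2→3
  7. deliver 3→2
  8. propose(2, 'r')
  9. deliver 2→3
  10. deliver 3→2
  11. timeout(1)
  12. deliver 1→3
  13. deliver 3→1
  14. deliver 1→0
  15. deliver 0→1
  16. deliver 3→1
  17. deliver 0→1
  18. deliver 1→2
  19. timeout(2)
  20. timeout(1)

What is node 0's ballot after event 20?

after 1 — timeout(2): n2:cand/b6/[-]
after 2 — deliver 2→0: n0:foll/b6/[-]
after 3 — deliver 0→2: ·
after 4 — deliver 2→1: n1:foll/b6/[-]
after 5 — deliver 1→2: n2:lead/b6/[-]
after 6 — deliver 2→3: n3:foll/b6/[-]
after 7 — deliver 3→2: ·
after 8 — propose(2,'r'): ·
after 9 — deliver 2→3: n3:foll/b6/[r]
after 10 — deliver 3→2: ·
after 11 — timeout(1): n1:cand/b9/[-]
after 12 — deliver 1→3: n3:foll/b9/[r]
after 13 — deliver 3→1: ·
after 14 — deliver 1→0: n0:foll/b9/[-]
after 15 — deliver 0→1: n1:lead/b9/[-]
after 16 — deliver 3→1: ·
after 17 — deliver 0→1: ·
after 18 — deliver 1→2: n2:foll/b9/[-]
after 19 — timeout(2): n2:cand/b14/[-]
after 20 — timeout(1): n1:cand/b13/[-]

9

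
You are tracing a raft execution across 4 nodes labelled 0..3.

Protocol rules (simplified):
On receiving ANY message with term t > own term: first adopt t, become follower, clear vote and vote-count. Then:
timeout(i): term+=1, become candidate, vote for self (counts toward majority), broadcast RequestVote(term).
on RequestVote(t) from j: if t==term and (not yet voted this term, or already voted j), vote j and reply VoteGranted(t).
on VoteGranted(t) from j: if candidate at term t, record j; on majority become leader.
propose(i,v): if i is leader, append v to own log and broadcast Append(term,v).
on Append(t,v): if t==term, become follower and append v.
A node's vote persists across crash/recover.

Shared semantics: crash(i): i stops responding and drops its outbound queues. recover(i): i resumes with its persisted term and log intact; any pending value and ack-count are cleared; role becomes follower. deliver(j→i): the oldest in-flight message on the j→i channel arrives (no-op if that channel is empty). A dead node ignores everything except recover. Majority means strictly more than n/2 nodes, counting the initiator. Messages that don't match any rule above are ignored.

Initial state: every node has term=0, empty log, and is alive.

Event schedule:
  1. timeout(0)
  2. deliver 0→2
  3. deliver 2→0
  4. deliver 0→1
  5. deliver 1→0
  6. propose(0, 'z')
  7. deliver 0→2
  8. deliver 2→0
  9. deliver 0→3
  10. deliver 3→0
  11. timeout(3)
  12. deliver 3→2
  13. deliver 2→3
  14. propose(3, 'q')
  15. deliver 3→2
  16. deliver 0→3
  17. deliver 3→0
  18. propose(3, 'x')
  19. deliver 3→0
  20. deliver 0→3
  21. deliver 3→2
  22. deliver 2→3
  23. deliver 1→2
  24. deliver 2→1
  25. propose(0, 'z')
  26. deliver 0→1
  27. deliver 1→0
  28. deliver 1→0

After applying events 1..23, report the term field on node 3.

[1] timeout(0) → N0(cand t1 [-])
[2] deliver 0→2 → N2(foll t1 [-])
[3] deliver 2→0 → ∅
[4] deliver 0→1 → N1(foll t1 [-])
[5] deliver 1→0 → N0(lead t1 [-])
[6] propose(0,'z') → N0(lead t1 [z])
[7] deliver 0→2 → N2(foll t1 [z])
[8] deliver 2→0 → ∅
[9] deliver 0→3 → N3(foll t1 [-])
[10] deliver 3→0 → ∅
[11] timeout(3) → N3(cand t2 [-])
[12] deliver 3→2 → N2(foll t2 [z])
[13] deliver 2→3 → ∅
[14] propose(3,'q') → ∅
[15] deliver 3→2 → ∅
[16] deliver 0→3 → ∅
[17] deliver 3→0 → N0(foll t2 [z])
[18] propose(3,'x') → ∅
[19] deliver 3→0 → ∅
[20] deliver 0→3 → N3(lead t2 [-])
[21] deliver 3→2 → ∅
[22] deliver 2→3 → ∅
[23] deliver 1→2 → ∅

2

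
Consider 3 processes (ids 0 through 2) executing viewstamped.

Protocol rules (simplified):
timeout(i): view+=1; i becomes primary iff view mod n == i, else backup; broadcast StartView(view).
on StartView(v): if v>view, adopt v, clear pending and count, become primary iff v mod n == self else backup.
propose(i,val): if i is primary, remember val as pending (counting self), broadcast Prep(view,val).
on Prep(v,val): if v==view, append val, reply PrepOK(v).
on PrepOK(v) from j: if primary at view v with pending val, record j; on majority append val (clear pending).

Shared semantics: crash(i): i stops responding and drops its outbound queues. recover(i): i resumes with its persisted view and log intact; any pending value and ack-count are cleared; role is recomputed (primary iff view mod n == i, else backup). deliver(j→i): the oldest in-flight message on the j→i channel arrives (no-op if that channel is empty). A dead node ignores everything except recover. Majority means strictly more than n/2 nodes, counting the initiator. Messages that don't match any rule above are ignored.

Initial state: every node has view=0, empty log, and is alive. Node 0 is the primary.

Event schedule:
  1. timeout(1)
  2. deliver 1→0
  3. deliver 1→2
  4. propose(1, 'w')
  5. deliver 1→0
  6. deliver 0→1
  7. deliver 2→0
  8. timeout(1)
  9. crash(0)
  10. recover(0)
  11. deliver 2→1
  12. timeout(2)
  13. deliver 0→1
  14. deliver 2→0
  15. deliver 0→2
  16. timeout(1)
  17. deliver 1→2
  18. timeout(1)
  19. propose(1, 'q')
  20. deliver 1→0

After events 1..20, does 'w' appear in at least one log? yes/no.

1. timeout(1):  <1:prim v1 ->
2. deliver 1→0:  <0:back v1 ->
3. deliver 1→2:  <2:back v1 ->
4. propose(1,'w'):  nop
5. deliver 1→0:  <0:back v1 w>
6. deliver 0→1:  <1:prim v1 w>
7. deliver 2→0:  nop
8. timeout(1):  <1:back v2 w>
9. crash(0):  <0:✗back v1 w>
10. recover(0):  <0:back v1 w>
11. deliver 2→1:  nop
12. timeout(2):  <2:prim v2 ->
13. deliver 0→1:  nop
14. deliver 2→0:  <0:back v2 w>
15. deliver 0→2:  nop
16. timeout(1):  <1:back v3 w>
17. deliver 1→2:  nop
18. timeout(1):  <1:prim v4 w>
19. propose(1,'q'):  nop
20. deliver 1→0:  nop

yes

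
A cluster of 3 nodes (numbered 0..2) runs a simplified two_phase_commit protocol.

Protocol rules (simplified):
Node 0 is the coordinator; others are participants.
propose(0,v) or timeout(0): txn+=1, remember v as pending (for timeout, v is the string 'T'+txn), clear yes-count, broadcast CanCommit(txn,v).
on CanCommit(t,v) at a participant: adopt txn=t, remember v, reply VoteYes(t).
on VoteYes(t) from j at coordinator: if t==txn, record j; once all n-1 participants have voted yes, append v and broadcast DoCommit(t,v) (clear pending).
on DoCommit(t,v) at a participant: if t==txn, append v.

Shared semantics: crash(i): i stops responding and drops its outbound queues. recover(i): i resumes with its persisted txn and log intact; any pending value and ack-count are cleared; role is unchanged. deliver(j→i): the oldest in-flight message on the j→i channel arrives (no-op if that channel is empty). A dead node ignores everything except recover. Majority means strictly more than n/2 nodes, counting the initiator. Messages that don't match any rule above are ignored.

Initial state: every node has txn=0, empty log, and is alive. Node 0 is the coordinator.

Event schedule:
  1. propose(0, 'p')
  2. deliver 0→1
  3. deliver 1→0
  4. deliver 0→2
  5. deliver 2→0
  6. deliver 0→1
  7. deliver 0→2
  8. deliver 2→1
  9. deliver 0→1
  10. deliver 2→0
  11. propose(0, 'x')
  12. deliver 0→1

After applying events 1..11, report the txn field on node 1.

e1 propose(0,'p'): 0[coor,t=1,-]
e2 deliver 0→1: 1[part,t=1,-]
e3 deliver 1→0: ·
e4 deliver 0→2: 2[part,t=1,-]
e5 deliver 2→0: 0[coor,t=1,p]
e6 deliver 0→1: 1[part,t=1,p]
e7 deliver 0→2: 2[part,t=1,p]
e8 deliver 2→1: ·
e9 deliver 0→1: ·
e10 deliver 2→0: ·
e11 propose(0,'x'): 0[coor,t=2,p]

1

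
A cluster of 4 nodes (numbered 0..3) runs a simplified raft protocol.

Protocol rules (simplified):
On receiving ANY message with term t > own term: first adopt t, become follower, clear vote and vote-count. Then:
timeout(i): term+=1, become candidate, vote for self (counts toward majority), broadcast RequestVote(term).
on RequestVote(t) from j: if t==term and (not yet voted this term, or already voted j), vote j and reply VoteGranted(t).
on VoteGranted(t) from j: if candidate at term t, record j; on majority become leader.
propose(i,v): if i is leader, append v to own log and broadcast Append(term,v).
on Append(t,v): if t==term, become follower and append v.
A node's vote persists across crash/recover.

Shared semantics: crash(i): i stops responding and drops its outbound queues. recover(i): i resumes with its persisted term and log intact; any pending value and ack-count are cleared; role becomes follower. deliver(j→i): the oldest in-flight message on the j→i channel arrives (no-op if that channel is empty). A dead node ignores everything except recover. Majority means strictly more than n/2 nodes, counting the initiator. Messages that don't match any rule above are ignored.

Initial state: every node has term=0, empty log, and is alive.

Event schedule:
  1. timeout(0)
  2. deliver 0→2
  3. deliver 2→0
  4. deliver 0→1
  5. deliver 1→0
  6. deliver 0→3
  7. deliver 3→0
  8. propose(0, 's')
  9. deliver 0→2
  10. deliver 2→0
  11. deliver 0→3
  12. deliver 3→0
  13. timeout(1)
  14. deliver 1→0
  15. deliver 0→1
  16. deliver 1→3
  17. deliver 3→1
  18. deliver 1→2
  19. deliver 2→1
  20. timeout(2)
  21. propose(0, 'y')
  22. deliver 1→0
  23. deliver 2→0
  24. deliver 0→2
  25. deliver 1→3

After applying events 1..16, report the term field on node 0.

e1 timeout(0): 0[cand,t=1,-]
e2 deliver 0→2: 2[foll,t=1,-]
e3 deliver 2→0: ·
e4 deliver 0→1: 1[foll,t=1,-]
e5 deliver 1→0: 0[lead,t=1,-]
e6 deliver 0→3: 3[foll,t=1,-]
e7 deliver 3→0: ·
e8 propose(0,'s'): 0[lead,t=1,s]
e9 deliver 0→2: 2[foll,t=1,s]
e10 deliver 2→0: ·
e11 deliver 0→3: 3[foll,t=1,s]
e12 deliver 3→0: ·
e13 timeout(1): 1[cand,t=2,-]
e14 deliver 1→0: 0[foll,t=2,s]
e15 deliver 0→1: ·
e16 deliver 1→3: 3[foll,t=2,s]

2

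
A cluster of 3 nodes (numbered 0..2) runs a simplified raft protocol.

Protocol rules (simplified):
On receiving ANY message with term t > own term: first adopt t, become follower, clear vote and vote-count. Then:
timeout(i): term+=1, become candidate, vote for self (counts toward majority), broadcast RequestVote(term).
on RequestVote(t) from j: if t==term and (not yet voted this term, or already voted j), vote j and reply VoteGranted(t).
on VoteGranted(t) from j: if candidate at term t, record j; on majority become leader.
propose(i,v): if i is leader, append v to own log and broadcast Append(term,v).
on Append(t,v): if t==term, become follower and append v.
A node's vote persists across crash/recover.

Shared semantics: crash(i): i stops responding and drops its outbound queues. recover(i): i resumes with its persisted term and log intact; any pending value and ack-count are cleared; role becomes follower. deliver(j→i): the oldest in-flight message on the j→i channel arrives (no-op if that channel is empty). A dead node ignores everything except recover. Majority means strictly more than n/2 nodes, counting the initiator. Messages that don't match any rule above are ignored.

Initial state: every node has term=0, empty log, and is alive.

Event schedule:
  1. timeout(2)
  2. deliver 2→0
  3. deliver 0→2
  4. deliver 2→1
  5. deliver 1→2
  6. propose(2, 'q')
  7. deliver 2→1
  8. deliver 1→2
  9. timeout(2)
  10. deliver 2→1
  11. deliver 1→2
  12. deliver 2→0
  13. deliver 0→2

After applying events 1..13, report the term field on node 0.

[1] timeout(2) → N2(cand t1 [-])
[2] deliver 2→0 → N0(foll t1 [-])
[3] deliver 0→2 → N2(lead t1 [-])
[4] deliver 2→1 → N1(foll t1 [-])
[5] deliver 1→2 → ∅
[6] propose(2,'q') → N2(lead t1 [q])
[7] deliver 2→1 → N1(foll t1 [q])
[8] deliver 1→2 → ∅
[9] timeout(2) → N2(cand t2 [q])
[10] deliver 2→1 → N1(foll t2 [q])
[11] deliver 1→2 → N2(lead t2 [q])
[12] deliver 2→0 → N0(foll t1 [q])
[13] deliver 0→2 → ∅

1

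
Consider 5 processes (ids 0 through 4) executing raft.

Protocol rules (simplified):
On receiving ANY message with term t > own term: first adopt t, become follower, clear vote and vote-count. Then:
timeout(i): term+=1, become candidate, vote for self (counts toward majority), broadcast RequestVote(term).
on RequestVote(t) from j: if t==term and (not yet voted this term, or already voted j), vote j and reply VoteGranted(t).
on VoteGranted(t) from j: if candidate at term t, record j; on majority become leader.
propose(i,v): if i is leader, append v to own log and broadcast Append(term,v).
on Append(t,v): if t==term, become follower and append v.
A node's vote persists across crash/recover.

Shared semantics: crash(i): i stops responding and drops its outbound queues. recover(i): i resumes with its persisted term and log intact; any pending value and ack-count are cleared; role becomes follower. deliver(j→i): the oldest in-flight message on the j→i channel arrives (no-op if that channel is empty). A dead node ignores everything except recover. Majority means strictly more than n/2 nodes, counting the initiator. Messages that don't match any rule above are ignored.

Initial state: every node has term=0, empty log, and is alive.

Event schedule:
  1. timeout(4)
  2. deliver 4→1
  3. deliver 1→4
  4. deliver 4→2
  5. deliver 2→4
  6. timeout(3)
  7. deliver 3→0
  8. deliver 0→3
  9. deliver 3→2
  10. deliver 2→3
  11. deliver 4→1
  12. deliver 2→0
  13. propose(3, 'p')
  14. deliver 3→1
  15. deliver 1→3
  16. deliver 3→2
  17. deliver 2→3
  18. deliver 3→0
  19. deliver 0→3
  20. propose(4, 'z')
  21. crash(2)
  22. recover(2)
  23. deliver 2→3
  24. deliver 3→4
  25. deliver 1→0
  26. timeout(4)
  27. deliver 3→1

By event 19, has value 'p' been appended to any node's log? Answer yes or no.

[1] timeout(4) → N4(cand t1 [-])
[2] deliver 4→1 → N1(foll t1 [-])
[3] deliver 1→4 → ∅
[4] deliver 4→2 → N2(foll t1 [-])
[5] deliver 2→4 → N4(lead t1 [-])
[6] timeout(3) → N3(cand t1 [-])
[7] deliver 3→0 → N0(foll t1 [-])
[8] deliver 0→3 → ∅
[9] deliver 3→2 → ∅
[10] deliver 2→3 → ∅
[11] deliver 4→1 → ∅
[12] deliver 2→0 → ∅
[13] propose(3,'p') → ∅
[14] deliver 3→1 → ∅
[15] deliver 1→3 → ∅
[16] deliver 3→2 → ∅
[17] deliver 2→3 → ∅
[18] deliver 3→0 → ∅
[19] deliver 0→3 → ∅

no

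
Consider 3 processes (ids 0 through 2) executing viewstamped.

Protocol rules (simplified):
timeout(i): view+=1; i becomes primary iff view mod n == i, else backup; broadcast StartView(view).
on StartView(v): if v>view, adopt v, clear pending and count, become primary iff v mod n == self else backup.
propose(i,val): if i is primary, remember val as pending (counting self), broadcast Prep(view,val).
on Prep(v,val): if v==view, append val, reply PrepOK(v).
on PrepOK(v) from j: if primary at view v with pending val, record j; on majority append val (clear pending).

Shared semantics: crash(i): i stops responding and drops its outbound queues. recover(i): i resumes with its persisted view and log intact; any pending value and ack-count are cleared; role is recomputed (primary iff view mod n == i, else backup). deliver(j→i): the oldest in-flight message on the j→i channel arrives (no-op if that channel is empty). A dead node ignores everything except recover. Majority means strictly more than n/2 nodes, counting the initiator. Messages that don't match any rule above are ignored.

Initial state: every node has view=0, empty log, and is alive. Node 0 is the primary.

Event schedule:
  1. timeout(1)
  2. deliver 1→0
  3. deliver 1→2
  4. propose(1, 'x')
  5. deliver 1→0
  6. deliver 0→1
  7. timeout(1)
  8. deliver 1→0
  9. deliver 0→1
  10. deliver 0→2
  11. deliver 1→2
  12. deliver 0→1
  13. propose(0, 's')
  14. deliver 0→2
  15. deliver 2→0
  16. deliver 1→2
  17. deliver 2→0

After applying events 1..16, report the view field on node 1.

2

[1] timeout(1) → N1(prim v1 [-])
[2] deliver 1→0 → N0(back v1 [-])
[3] deliver 1→2 → N2(back v1 [-])
[4] propose(1,'x') → ∅
[5] deliver 1→0 → N0(back v1 [x])
[6] deliver 0→1 → N1(prim v1 [x])
[7] timeout(1) → N1(back v2 [x])
[8] deliver 1→0 → N0(back v2 [x])
[9] deliver 0→1 → ∅
[10] deliver 0→2 → ∅
[11] deliver 1→2 → N2(back v1 [x])
[12] deliver 0→1 → ∅
[13] propose(0,'s') → ∅
[14] deliver 0→2 → ∅
[15] deliver 2→0 → ∅
[16] deliver 1→2 → N2(prim v2 [x])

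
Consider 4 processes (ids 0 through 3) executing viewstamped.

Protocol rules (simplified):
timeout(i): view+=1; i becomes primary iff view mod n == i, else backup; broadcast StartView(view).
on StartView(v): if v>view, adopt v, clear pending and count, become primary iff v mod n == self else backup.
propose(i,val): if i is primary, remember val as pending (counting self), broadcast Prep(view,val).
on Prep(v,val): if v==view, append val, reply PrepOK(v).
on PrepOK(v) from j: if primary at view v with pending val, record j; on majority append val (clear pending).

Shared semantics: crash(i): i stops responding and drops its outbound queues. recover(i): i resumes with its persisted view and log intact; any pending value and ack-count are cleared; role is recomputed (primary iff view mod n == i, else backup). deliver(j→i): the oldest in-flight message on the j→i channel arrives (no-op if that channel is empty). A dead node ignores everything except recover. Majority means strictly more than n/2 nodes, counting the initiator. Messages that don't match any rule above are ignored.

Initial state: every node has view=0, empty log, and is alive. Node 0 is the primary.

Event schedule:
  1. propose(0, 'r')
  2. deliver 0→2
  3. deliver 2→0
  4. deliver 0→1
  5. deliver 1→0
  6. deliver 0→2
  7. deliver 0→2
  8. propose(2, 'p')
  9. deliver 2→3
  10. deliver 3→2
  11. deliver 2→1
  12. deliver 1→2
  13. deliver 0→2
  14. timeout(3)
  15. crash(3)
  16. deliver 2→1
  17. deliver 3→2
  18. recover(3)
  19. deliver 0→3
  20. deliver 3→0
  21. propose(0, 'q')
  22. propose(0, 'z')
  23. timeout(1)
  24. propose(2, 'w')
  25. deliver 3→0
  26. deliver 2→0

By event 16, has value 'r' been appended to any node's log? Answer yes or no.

[1] propose(0,'r') → ∅
[2] deliver 0→2 → N2(back v0 [r])
[3] deliver 2→0 → ∅
[4] deliver 0→1 → N1(back v0 [r])
[5] deliver 1→0 → N0(prim v0 [r])
[6] deliver 0→2 → ∅
[7] deliver 0→2 → ∅
[8] propose(2,'p') → ∅
[9] deliver 2→3 → ∅
[10] deliver 3→2 → ∅
[11] deliver 2→1 → ∅
[12] deliver 1→2 → ∅
[13] deliver 0→2 → ∅
[14] timeout(3) → N3(back v1 [-])
[15] crash(3) → N3(✗back v1 [-])
[16] deliver 2→1 → ∅

yes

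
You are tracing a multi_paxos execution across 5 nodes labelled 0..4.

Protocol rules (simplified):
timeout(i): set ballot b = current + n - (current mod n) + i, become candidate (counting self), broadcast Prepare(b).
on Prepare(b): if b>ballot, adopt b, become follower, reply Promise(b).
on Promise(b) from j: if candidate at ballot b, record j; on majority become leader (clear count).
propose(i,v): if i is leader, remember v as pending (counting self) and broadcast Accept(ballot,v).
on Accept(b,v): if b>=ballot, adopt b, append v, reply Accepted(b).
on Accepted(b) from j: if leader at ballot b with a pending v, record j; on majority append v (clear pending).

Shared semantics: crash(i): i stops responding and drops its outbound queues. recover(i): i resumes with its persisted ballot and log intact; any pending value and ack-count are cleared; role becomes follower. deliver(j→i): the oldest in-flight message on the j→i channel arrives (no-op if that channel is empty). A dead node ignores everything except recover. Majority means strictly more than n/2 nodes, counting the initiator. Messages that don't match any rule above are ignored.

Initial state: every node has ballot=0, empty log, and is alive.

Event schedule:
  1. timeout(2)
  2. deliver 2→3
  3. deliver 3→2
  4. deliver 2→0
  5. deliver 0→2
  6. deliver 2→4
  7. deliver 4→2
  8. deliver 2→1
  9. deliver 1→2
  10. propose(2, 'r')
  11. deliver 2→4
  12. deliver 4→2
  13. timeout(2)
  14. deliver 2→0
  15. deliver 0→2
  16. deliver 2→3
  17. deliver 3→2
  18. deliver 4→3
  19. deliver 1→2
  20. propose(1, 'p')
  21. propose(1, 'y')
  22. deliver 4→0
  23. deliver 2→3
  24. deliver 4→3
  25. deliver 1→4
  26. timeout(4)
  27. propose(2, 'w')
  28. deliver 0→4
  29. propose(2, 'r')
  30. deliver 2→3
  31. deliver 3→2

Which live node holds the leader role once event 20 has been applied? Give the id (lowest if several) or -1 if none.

step 1 timeout(2): 2={cand,b=7,log=-}
step 2 deliver 2→3: 3={foll,b=7,log=-}
step 3 deliver 3→2: —
step 4 deliver 2→0: 0={foll,b=7,log=-}
step 5 deliver 0→2: 2={lead,b=7,log=-}
step 6 deliver 2→4: 4={foll,b=7,log=-}
step 7 deliver 4→2: —
step 8 deliver 2→1: 1={foll,b=7,log=-}
step 9 deliver 1→2: —
step 10 propose(2,'r'): —
step 11 deliver 2→4: 4={foll,b=7,log=r}
step 12 deliver 4→2: —
step 13 timeout(2): 2={cand,b=12,log=-}
step 14 deliver 2→0: 0={foll,b=7,log=r}
step 15 deliver 0→2: —
step 16 deliver 2→3: 3={foll,b=7,log=r}
step 17 deliver 3→2: —
step 18 deliver 4→3: —
step 19 deliver 1→2: —
step 20 propose(1,'p'): —

-1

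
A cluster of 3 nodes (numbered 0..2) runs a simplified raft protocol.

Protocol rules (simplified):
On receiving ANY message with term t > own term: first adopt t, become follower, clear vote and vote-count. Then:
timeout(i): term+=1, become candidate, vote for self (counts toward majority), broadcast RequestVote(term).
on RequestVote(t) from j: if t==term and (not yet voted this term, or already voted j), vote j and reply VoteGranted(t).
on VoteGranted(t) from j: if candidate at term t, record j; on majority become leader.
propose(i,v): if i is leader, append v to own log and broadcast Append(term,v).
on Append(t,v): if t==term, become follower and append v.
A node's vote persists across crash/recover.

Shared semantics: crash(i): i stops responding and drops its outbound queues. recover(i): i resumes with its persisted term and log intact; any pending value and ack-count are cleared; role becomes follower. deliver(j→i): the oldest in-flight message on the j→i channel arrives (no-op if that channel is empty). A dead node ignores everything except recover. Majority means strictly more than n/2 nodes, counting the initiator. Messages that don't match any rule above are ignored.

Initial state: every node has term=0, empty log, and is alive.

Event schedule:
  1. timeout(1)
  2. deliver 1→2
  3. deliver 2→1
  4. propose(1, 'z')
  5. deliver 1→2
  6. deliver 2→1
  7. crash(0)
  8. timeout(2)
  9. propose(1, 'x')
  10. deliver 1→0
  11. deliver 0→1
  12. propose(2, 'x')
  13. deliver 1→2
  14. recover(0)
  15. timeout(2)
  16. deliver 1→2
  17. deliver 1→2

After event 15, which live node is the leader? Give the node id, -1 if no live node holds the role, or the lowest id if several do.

1. timeout(1):  <1:cand t1 ->
2. deliver 1→2:  <2:foll t1 ->
3. deliver 2→1:  <1:lead t1 ->
4. propose(1,'z'):  <1:lead t1 z>
5. deliver 1→2:  <2:foll t1 z>
6. deliver 2→1:  nop
7. crash(0):  <0:✗foll t0 ->
8. timeout(2):  <2:cand t2 z>
9. propose(1,'x'):  <1:lead t1 z,x>
10. deliver 1→0:  nop
11. deliver 0→1:  nop
12. propose(2,'x'):  nop
13. deliver 1→2:  nop
14. recover(0):  <0:foll t0 ->
15. timeout(2):  <2:cand t3 z>

1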